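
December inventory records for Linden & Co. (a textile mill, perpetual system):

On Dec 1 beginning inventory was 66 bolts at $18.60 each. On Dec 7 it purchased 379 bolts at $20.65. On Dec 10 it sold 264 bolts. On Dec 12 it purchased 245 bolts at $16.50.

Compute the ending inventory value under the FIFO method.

Dec 10, 264 sold [FIFO — oldest first]: 66 @ $18.60 + 198 @ $20.65 = $5,316.30
Ending inventory: 181 @ $20.65 + 245 @ $16.50 = $7,780.15
Check: goods available $13,096.45 = COGS $5,316.30 + ending $7,780.15

Ending inventory = $7,780.15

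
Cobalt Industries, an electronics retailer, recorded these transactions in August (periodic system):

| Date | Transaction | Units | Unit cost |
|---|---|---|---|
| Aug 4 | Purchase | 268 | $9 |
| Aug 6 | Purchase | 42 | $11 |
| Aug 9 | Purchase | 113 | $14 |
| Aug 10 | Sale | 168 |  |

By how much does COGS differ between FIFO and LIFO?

$649

FIFO COGS: 168 @ $9 = $1,512
LIFO COGS: 113 @ $14 + 42 @ $11 + 13 @ $9 = $2,161
Difference = |$1,512 − $2,161| = $649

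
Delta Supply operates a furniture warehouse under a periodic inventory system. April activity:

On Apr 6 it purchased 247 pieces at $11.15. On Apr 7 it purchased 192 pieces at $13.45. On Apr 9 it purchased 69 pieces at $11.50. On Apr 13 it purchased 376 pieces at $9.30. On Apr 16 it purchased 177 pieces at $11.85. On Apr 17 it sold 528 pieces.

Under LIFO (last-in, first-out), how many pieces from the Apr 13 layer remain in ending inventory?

25

Apr 17, 528 sold [LIFO — newest first]: 177 @ $11.85 + 351 @ $9.30 = $5,361.75
Ending inventory: 247 @ $11.15 + 192 @ $13.45 + 69 @ $11.50 + 25 @ $9.30 = $6,362.45
Check: goods available $11,724.20 = COGS $5,361.75 + ending $6,362.45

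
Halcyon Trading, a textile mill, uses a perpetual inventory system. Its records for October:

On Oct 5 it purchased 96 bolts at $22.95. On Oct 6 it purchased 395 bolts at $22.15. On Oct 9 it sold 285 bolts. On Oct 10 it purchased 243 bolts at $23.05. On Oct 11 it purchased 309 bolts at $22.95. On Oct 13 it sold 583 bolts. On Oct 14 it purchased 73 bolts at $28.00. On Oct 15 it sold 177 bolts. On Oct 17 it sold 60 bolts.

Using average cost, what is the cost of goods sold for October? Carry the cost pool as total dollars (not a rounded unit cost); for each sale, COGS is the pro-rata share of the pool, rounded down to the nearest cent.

COGS = $25,421.45

After Oct 5: 96 on hand, pool $2,203.20 (≈ $22.9500 each)
After Oct 6: 491 on hand, pool $10,952.45 (≈ $22.3064 each)
Oct 9, sell 285: 285/491 × $10,952.45 → $6,357.32
After Oct 10: 449 on hand, pool $10,196.28 (≈ $22.7089 each)
After Oct 11: 758 on hand, pool $17,287.83 (≈ $22.8072 each)
Oct 13, sell 583: 583/758 × $17,287.83 → $13,296.57
After Oct 14: 248 on hand, pool $6,035.26 (≈ $24.3357 each)
Oct 15, sell 177: 177/248 × $6,035.26 → $4,307.42
Oct 17, sell 60: 60/71 × $1,727.84 → $1,460.14
Total COGS = $6,357.32 + $13,296.57 + $4,307.42 + $1,460.14 = $25,421.45
Ending inventory (cost pool remaining) = $267.70
Check: goods available $25,689.15 = COGS $25,421.45 + ending $267.70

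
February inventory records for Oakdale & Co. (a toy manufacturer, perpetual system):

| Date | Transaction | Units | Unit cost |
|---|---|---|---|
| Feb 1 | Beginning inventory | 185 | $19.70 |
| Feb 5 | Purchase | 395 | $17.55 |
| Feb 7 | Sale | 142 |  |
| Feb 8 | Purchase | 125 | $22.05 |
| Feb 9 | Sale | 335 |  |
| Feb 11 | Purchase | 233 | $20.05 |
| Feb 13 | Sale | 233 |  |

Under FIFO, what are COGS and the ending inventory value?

COGS = $13,433.25; ending inventory = $4,571.40

Feb 7, 142 sold [FIFO — oldest first]: 142 @ $19.70 = $2,797.40
Feb 9, 335 sold [FIFO — oldest first]: 43 @ $19.70 + 292 @ $17.55 = $5,971.70
Feb 13, 233 sold [FIFO — oldest first]: 103 @ $17.55 + 125 @ $22.05 + 5 @ $20.05 = $4,664.15
Total COGS = $2,797.40 + $5,971.70 + $4,664.15 = $13,433.25
Ending inventory: 228 @ $20.05 = $4,571.40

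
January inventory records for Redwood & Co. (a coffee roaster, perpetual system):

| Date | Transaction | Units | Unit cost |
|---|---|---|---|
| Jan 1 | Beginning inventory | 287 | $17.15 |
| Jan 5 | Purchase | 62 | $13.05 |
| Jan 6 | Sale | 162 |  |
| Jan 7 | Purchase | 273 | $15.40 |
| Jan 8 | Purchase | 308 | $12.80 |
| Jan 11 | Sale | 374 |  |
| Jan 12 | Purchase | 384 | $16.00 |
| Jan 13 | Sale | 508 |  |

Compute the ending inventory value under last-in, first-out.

Jan 6, 162 sold [LIFO — newest first]: 62 @ $13.05 + 100 @ $17.15 = $2,524.10
Jan 11, 374 sold [LIFO — newest first]: 308 @ $12.80 + 66 @ $15.40 = $4,958.80
Jan 13, 508 sold [LIFO — newest first]: 384 @ $16.00 + 124 @ $15.40 = $8,053.60
Total COGS = $2,524.10 + $4,958.80 + $8,053.60 = $15,536.50
Ending inventory: 187 @ $17.15 + 83 @ $15.40 = $4,485.25
Check: goods available $20,021.75 = COGS $15,536.50 + ending $4,485.25

Ending inventory = $4,485.25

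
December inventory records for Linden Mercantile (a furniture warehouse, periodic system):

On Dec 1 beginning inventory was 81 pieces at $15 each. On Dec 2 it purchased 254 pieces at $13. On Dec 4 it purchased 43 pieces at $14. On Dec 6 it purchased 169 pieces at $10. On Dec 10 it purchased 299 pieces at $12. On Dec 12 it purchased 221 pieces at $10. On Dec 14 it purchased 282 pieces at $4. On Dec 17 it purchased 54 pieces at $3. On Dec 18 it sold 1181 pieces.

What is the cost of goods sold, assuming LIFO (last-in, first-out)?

COGS = $10,849

Dec 18, 1181 sold [LIFO — newest first]: 54 @ $3 + 282 @ $4 + 221 @ $10 + 299 @ $12 + 169 @ $10 + 43 @ $14 + 113 @ $13 = $10,849
Ending inventory: 81 @ $15 + 141 @ $13 = $3,048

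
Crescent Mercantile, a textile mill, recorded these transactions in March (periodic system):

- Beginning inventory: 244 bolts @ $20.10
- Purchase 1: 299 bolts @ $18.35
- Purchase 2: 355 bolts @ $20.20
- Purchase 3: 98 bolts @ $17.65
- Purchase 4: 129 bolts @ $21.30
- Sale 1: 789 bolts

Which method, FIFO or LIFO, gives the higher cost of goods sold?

FIFO COGS: 244 @ $20.10 + 299 @ $18.35 + 246 @ $20.20 = $15,360.25
LIFO COGS: 129 @ $21.30 + 98 @ $17.65 + 355 @ $20.20 + 207 @ $18.35 = $15,446.85

LIFO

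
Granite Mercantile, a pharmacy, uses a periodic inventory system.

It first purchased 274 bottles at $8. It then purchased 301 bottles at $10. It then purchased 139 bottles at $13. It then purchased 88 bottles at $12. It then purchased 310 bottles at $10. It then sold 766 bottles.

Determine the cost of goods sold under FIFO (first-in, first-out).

COGS = $7,633

Sale 1 (766) [FIFO — oldest first]: 274 @ $8 + 301 @ $10 + 139 @ $13 + 52 @ $12 = $7,633
Ending inventory: 36 @ $12 + 310 @ $10 = $3,532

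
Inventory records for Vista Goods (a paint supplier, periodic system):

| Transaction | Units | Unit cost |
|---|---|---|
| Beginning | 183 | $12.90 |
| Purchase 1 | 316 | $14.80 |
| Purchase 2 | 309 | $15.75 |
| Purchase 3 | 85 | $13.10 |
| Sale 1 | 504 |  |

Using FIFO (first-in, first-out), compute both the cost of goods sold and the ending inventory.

COGS = $7,116.25; ending inventory = $5,901.50

Sale 1 (504) [FIFO — oldest first]: 183 @ $12.90 + 316 @ $14.80 + 5 @ $15.75 = $7,116.25
Ending inventory: 304 @ $15.75 + 85 @ $13.10 = $5,901.50
Check: goods available $13,017.75 = COGS $7,116.25 + ending $5,901.50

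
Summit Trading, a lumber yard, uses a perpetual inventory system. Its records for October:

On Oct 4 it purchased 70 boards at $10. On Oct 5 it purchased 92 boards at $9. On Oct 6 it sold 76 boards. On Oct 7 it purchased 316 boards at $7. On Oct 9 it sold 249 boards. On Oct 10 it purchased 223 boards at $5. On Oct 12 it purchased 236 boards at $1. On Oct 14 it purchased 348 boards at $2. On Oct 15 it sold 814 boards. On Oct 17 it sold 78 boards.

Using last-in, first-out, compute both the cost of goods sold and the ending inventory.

COGS = $5,107; ending inventory = $680

Oct 6, 76 sold [LIFO — newest first]: 76 @ $9 = $684
Oct 9, 249 sold [LIFO — newest first]: 249 @ $7 = $1,743
Oct 15, 814 sold [LIFO — newest first]: 348 @ $2 + 236 @ $1 + 223 @ $5 + 7 @ $7 = $2,096
Oct 17, 78 sold [LIFO — newest first]: 60 @ $7 + 16 @ $9 + 2 @ $10 = $584
Total COGS = $684 + $1,743 + $2,096 + $584 = $5,107
Ending inventory: 68 @ $10 = $680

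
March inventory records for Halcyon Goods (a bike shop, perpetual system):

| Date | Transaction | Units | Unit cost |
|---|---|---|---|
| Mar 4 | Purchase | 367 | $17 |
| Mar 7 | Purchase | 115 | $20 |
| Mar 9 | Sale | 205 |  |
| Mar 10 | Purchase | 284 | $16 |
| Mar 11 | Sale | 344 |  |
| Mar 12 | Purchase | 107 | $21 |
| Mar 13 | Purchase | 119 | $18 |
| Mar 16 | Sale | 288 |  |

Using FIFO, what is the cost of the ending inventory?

Mar 9, 205 sold [FIFO — oldest first]: 205 @ $17 = $3,485
Mar 11, 344 sold [FIFO — oldest first]: 162 @ $17 + 115 @ $20 + 67 @ $16 = $6,126
Mar 16, 288 sold [FIFO — oldest first]: 217 @ $16 + 71 @ $21 = $4,963
Total COGS = $3,485 + $6,126 + $4,963 = $14,574
Ending inventory: 36 @ $21 + 119 @ $18 = $2,898
Check: goods available $17,472 = COGS $14,574 + ending $2,898

Ending inventory = $2,898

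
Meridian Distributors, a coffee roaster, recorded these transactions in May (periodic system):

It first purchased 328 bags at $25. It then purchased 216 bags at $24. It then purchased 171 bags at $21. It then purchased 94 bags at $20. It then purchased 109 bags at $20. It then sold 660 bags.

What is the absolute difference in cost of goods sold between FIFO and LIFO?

FIFO COGS: 328 @ $25 + 216 @ $24 + 116 @ $21 = $15,820
LIFO COGS: 109 @ $20 + 94 @ $20 + 171 @ $21 + 216 @ $24 + 70 @ $25 = $14,585
Difference = |$15,820 − $14,585| = $1,235

$1,235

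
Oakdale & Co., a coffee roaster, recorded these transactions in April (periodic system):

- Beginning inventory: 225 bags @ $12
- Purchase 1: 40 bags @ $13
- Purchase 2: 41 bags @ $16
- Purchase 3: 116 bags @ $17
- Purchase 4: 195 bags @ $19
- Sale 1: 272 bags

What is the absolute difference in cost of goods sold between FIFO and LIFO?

FIFO COGS: 225 @ $12 + 40 @ $13 + 7 @ $16 = $3,332
LIFO COGS: 195 @ $19 + 77 @ $17 = $5,014
Difference = |$3,332 − $5,014| = $1,682

$1,682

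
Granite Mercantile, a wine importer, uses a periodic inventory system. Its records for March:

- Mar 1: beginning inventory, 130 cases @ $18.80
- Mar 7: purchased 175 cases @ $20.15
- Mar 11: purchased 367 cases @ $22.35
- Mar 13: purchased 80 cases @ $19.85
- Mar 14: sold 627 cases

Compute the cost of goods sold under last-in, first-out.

Mar 14, 627 sold [LIFO — newest first]: 80 @ $19.85 + 367 @ $22.35 + 175 @ $20.15 + 5 @ $18.80 = $13,410.70
Ending inventory: 125 @ $18.80 = $2,350.00
Check: goods available $15,760.70 = COGS $13,410.70 + ending $2,350.00

COGS = $13,410.70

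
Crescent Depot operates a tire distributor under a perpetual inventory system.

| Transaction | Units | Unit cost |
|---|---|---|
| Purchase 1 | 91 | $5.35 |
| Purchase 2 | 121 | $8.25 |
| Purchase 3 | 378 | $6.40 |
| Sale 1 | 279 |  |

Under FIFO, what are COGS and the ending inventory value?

Sale 1 (279) [FIFO — oldest first]: 91 @ $5.35 + 121 @ $8.25 + 67 @ $6.40 = $1,913.90
Ending inventory: 311 @ $6.40 = $1,990.40
Check: goods available $3,904.30 = COGS $1,913.90 + ending $1,990.40

COGS = $1,913.90; ending inventory = $1,990.40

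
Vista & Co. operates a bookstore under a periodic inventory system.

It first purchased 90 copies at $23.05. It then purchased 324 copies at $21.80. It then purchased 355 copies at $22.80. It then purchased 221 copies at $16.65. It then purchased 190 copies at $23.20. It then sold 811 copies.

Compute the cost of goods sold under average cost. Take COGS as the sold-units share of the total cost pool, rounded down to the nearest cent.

Sale 1, sell 811: 811/1180 × $25,319.35 → $17,401.68
Ending inventory (cost pool remaining) = $7,917.67
Check: goods available $25,319.35 = COGS $17,401.68 + ending $7,917.67

COGS = $17,401.68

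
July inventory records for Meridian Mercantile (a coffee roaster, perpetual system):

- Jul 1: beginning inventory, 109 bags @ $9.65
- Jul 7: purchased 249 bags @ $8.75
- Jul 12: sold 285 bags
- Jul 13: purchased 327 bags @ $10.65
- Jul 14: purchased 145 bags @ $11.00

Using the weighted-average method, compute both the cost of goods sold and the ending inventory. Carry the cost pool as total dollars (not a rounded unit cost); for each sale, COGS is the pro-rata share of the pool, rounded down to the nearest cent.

COGS = $2,571.84; ending inventory = $5,736.31

After Jul 1: 109 on hand, pool $1,051.85 (≈ $9.6500 each)
After Jul 7: 358 on hand, pool $3,230.60 (≈ $9.0240 each)
Jul 12, sell 285: 285/358 × $3,230.60 → $2,571.84
After Jul 13: 400 on hand, pool $4,141.31 (≈ $10.3533 each)
After Jul 14: 545 on hand, pool $5,736.31 (≈ $10.5253 each)
Ending inventory (cost pool remaining) = $5,736.31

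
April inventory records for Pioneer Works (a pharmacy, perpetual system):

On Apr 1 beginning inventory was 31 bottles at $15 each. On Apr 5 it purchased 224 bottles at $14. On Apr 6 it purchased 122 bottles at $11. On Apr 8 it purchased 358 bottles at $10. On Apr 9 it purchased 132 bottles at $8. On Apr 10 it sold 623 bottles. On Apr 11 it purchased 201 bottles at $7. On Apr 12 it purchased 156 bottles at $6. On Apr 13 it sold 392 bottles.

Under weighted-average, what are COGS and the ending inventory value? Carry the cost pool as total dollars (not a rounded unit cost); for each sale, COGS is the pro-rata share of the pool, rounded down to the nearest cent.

After Apr 1: 31 on hand, pool $465.00 (≈ $15.0000 each)
After Apr 5: 255 on hand, pool $3,601.00 (≈ $14.1216 each)
After Apr 6: 377 on hand, pool $4,943.00 (≈ $13.1114 each)
After Apr 8: 735 on hand, pool $8,523.00 (≈ $11.5959 each)
After Apr 9: 867 on hand, pool $9,579.00 (≈ $11.0484 each)
Apr 10, sell 623: 623/867 × $9,579.00 → $6,883.17
After Apr 11: 445 on hand, pool $4,102.83 (≈ $9.2198 each)
After Apr 12: 601 on hand, pool $5,038.83 (≈ $8.3841 each)
Apr 13, sell 392: 392/601 × $5,038.83 → $3,286.55
Total COGS = $6,883.17 + $3,286.55 = $10,169.72
Ending inventory (cost pool remaining) = $1,752.28

COGS = $10,169.72; ending inventory = $1,752.28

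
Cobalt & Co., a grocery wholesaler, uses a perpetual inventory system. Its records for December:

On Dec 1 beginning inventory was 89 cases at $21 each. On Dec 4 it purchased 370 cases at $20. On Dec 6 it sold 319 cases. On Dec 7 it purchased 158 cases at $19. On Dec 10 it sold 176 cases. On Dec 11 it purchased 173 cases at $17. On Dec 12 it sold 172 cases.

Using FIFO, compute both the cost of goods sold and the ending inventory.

Dec 6, 319 sold [FIFO — oldest first]: 89 @ $21 + 230 @ $20 = $6,469
Dec 10, 176 sold [FIFO — oldest first]: 140 @ $20 + 36 @ $19 = $3,484
Dec 12, 172 sold [FIFO — oldest first]: 122 @ $19 + 50 @ $17 = $3,168
Total COGS = $6,469 + $3,484 + $3,168 = $13,121
Ending inventory: 123 @ $17 = $2,091

COGS = $13,121; ending inventory = $2,091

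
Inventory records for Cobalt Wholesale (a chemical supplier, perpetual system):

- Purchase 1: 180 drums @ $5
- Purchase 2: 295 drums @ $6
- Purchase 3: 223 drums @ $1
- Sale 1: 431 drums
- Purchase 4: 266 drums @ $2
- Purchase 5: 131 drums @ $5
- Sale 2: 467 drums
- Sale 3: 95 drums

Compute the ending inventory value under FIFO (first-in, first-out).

Ending inventory = $510

Sale 1 (431) [FIFO — oldest first]: 180 @ $5 + 251 @ $6 = $2,406
Sale 2 (467) [FIFO — oldest first]: 44 @ $6 + 223 @ $1 + 200 @ $2 = $887
Sale 3 (95) [FIFO — oldest first]: 66 @ $2 + 29 @ $5 = $277
Total COGS = $2,406 + $887 + $277 = $3,570
Ending inventory: 102 @ $5 = $510
Check: goods available $4,080 = COGS $3,570 + ending $510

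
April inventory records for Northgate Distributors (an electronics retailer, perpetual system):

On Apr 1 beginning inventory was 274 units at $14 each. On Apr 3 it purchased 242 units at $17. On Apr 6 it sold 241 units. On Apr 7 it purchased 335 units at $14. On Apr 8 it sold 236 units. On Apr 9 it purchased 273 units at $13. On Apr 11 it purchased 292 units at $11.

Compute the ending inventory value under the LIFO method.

Ending inventory = $12,000

Apr 6, 241 sold [LIFO — newest first]: 241 @ $17 = $4,097
Apr 8, 236 sold [LIFO — newest first]: 236 @ $14 = $3,304
Total COGS = $4,097 + $3,304 = $7,401
Ending inventory: 274 @ $14 + 1 @ $17 + 99 @ $14 + 273 @ $13 + 292 @ $11 = $12,000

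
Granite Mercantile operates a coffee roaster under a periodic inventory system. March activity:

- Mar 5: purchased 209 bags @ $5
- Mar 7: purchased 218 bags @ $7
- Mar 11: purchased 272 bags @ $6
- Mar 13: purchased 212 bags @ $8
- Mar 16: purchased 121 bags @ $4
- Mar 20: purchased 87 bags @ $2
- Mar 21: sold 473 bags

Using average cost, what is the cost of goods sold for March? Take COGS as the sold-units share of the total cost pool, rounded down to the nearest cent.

COGS = $2,771.63

Mar 21, sell 473: 473/1119 × $6,557.00 → $2,771.63
Ending inventory (cost pool remaining) = $3,785.37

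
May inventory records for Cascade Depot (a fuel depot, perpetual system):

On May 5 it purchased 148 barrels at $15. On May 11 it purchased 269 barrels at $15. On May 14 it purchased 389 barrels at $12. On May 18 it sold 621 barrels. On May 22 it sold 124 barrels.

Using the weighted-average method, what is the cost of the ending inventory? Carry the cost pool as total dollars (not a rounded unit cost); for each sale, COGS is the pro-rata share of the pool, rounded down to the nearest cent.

Ending inventory = $826.69

After May 5: 148 on hand, pool $2,220.00 (≈ $15.0000 each)
After May 11: 417 on hand, pool $6,255.00 (≈ $15.0000 each)
After May 14: 806 on hand, pool $10,923.00 (≈ $13.5521 each)
May 18, sell 621: 621/806 × $10,923.00 → $8,415.85
May 22, sell 124: 124/185 × $2,507.15 → $1,680.46
Total COGS = $8,415.85 + $1,680.46 = $10,096.31
Ending inventory (cost pool remaining) = $826.69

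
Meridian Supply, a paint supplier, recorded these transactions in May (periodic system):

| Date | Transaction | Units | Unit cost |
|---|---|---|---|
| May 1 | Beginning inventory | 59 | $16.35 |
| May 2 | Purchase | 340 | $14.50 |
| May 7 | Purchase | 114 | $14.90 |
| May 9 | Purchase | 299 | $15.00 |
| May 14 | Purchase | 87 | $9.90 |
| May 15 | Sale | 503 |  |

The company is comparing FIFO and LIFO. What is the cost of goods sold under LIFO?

COGS = $7,088.40

FIFO COGS: 59 @ $16.35 + 340 @ $14.50 + 104 @ $14.90 = $7,444.25
LIFO COGS: 87 @ $9.90 + 299 @ $15.00 + 114 @ $14.90 + 3 @ $14.50 = $7,088.40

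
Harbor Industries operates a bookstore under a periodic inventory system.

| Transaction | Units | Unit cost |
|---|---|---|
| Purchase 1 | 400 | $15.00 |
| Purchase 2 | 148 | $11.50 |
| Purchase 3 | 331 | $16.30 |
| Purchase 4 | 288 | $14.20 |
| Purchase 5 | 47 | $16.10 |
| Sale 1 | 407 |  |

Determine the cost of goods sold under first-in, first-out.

COGS = $6,080.50

Sale 1 (407) [FIFO — oldest first]: 400 @ $15.00 + 7 @ $11.50 = $6,080.50
Ending inventory: 141 @ $11.50 + 331 @ $16.30 + 288 @ $14.20 + 47 @ $16.10 = $11,863.10
Check: goods available $17,943.60 = COGS $6,080.50 + ending $11,863.10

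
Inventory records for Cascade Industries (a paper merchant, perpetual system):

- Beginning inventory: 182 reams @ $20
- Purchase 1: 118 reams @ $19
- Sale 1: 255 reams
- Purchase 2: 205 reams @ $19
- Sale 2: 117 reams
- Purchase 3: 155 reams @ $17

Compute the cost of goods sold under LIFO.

Sale 1 (255) [LIFO — newest first]: 118 @ $19 + 137 @ $20 = $4,982
Sale 2 (117) [LIFO — newest first]: 117 @ $19 = $2,223
Total COGS = $4,982 + $2,223 = $7,205
Ending inventory: 45 @ $20 + 88 @ $19 + 155 @ $17 = $5,207

COGS = $7,205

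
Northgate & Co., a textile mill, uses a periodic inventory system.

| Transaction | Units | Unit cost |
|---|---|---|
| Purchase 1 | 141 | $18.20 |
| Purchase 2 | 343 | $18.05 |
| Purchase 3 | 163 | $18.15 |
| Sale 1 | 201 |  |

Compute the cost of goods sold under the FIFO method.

COGS = $3,649.20

Sale 1 (201) [FIFO — oldest first]: 141 @ $18.20 + 60 @ $18.05 = $3,649.20
Ending inventory: 283 @ $18.05 + 163 @ $18.15 = $8,066.60
Check: goods available $11,715.80 = COGS $3,649.20 + ending $8,066.60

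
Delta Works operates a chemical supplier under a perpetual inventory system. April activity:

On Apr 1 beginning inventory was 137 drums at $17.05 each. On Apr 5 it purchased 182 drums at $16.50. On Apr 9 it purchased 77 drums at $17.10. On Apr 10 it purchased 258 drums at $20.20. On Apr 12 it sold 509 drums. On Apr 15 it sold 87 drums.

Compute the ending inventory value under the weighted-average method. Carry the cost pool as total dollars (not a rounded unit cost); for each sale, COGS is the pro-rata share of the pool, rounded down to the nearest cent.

After Apr 1: 137 on hand, pool $2,335.85 (≈ $17.0500 each)
After Apr 5: 319 on hand, pool $5,338.85 (≈ $16.7362 each)
After Apr 9: 396 on hand, pool $6,655.55 (≈ $16.8069 each)
After Apr 10: 654 on hand, pool $11,867.15 (≈ $18.1455 each)
Apr 12, sell 509: 509/654 × $11,867.15 → $9,236.05
Apr 15, sell 87: 87/145 × $2,631.10 → $1,578.66
Total COGS = $9,236.05 + $1,578.66 = $10,814.71
Ending inventory (cost pool remaining) = $1,052.44
Check: goods available $11,867.15 = COGS $10,814.71 + ending $1,052.44

Ending inventory = $1,052.44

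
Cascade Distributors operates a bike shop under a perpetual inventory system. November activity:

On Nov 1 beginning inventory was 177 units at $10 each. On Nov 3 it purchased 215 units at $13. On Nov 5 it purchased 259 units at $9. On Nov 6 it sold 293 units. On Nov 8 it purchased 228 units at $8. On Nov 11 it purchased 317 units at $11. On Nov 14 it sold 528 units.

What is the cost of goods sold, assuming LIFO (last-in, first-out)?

Nov 6, 293 sold [LIFO — newest first]: 259 @ $9 + 34 @ $13 = $2,773
Nov 14, 528 sold [LIFO — newest first]: 317 @ $11 + 211 @ $8 = $5,175
Total COGS = $2,773 + $5,175 = $7,948
Ending inventory: 177 @ $10 + 181 @ $13 + 17 @ $8 = $4,259

COGS = $7,948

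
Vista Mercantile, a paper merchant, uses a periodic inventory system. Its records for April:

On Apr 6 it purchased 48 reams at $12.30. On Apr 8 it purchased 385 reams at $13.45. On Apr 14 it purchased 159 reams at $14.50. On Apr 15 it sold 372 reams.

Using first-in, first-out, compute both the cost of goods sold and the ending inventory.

COGS = $4,948.20; ending inventory = $3,125.95

Apr 15, 372 sold [FIFO — oldest first]: 48 @ $12.30 + 324 @ $13.45 = $4,948.20
Ending inventory: 61 @ $13.45 + 159 @ $14.50 = $3,125.95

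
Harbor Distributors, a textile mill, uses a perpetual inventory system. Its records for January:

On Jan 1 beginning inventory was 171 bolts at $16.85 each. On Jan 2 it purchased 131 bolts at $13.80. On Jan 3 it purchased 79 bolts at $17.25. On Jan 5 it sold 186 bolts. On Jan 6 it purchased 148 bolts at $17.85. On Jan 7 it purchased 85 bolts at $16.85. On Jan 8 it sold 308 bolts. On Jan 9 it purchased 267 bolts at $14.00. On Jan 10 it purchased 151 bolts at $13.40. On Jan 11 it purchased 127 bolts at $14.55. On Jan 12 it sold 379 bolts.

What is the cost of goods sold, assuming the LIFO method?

COGS = $13,389.20

Jan 5, 186 sold [LIFO — newest first]: 79 @ $17.25 + 107 @ $13.80 = $2,839.35
Jan 8, 308 sold [LIFO — newest first]: 85 @ $16.85 + 148 @ $17.85 + 24 @ $13.80 + 51 @ $16.85 = $5,264.60
Jan 12, 379 sold [LIFO — newest first]: 127 @ $14.55 + 151 @ $13.40 + 101 @ $14.00 = $5,285.25
Total COGS = $2,839.35 + $5,264.60 + $5,285.25 = $13,389.20
Ending inventory: 120 @ $16.85 + 166 @ $14.00 = $4,346.00
Check: goods available $17,735.20 = COGS $13,389.20 + ending $4,346.00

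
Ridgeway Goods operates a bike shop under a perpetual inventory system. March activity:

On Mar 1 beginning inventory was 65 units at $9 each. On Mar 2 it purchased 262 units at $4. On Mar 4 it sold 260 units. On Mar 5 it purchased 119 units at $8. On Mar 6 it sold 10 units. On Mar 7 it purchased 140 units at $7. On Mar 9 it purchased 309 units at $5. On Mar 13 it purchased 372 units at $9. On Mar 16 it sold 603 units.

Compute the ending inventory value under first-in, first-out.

Mar 4, 260 sold [FIFO — oldest first]: 65 @ $9 + 195 @ $4 = $1,365
Mar 6, 10 sold [FIFO — oldest first]: 10 @ $4 = $40
Mar 16, 603 sold [FIFO — oldest first]: 57 @ $4 + 119 @ $8 + 140 @ $7 + 287 @ $5 = $3,595
Total COGS = $1,365 + $40 + $3,595 = $5,000
Ending inventory: 22 @ $5 + 372 @ $9 = $3,458
Check: goods available $8,458 = COGS $5,000 + ending $3,458

Ending inventory = $3,458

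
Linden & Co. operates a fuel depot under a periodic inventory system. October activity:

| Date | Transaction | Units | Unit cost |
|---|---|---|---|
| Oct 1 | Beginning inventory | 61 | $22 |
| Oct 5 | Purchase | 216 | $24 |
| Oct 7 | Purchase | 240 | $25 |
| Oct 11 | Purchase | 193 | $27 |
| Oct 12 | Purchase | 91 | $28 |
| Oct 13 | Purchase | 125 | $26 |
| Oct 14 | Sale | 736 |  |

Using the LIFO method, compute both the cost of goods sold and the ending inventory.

COGS = $19,097; ending inventory = $4,438

Oct 14, 736 sold [LIFO — newest first]: 125 @ $26 + 91 @ $28 + 193 @ $27 + 240 @ $25 + 87 @ $24 = $19,097
Ending inventory: 61 @ $22 + 129 @ $24 = $4,438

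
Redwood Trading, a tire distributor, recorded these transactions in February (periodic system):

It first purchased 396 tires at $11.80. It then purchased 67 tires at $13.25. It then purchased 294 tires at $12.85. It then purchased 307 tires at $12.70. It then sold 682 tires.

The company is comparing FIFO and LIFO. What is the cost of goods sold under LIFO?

FIFO COGS: 396 @ $11.80 + 67 @ $13.25 + 219 @ $12.85 = $8,374.70
LIFO COGS: 307 @ $12.70 + 294 @ $12.85 + 67 @ $13.25 + 14 @ $11.80 = $8,729.75

COGS = $8,729.75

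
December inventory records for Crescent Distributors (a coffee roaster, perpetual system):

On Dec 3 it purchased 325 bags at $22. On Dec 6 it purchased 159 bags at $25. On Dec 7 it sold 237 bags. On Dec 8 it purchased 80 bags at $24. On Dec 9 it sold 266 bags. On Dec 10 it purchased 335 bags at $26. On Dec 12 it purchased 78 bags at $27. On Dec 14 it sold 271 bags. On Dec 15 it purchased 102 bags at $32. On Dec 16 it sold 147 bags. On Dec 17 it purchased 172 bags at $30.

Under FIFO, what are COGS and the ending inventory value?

Dec 7, 237 sold [FIFO — oldest first]: 237 @ $22 = $5,214
Dec 9, 266 sold [FIFO — oldest first]: 88 @ $22 + 159 @ $25 + 19 @ $24 = $6,367
Dec 14, 271 sold [FIFO — oldest first]: 61 @ $24 + 210 @ $26 = $6,924
Dec 16, 147 sold [FIFO — oldest first]: 125 @ $26 + 22 @ $27 = $3,844
Total COGS = $5,214 + $6,367 + $6,924 + $3,844 = $22,349
Ending inventory: 56 @ $27 + 102 @ $32 + 172 @ $30 = $9,936

COGS = $22,349; ending inventory = $9,936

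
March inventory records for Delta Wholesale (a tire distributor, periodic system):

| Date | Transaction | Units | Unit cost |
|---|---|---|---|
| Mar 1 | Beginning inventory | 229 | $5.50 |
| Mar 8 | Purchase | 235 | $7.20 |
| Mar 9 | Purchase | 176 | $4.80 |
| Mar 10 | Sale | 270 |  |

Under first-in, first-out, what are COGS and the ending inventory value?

Mar 10, 270 sold [FIFO — oldest first]: 229 @ $5.50 + 41 @ $7.20 = $1,554.70
Ending inventory: 194 @ $7.20 + 176 @ $4.80 = $2,241.60

COGS = $1,554.70; ending inventory = $2,241.60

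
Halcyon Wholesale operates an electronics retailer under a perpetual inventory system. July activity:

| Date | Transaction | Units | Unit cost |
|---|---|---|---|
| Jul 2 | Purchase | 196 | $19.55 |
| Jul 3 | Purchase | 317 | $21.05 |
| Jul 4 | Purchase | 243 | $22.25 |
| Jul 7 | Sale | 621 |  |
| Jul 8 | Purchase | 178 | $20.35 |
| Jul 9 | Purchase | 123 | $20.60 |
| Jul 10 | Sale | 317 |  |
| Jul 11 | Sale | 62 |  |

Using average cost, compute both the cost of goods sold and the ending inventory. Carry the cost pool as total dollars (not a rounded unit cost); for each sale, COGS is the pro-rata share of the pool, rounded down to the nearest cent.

COGS = $20,891.22; ending inventory = $1,176.28

After Jul 2: 196 on hand, pool $3,831.80 (≈ $19.5500 each)
After Jul 3: 513 on hand, pool $10,504.65 (≈ $20.4769 each)
After Jul 4: 756 on hand, pool $15,911.40 (≈ $21.0468 each)
Jul 7, sell 621: 621/756 × $15,911.40 → $13,070.07
After Jul 8: 313 on hand, pool $6,463.63 (≈ $20.6506 each)
After Jul 9: 436 on hand, pool $8,997.43 (≈ $20.6363 each)
Jul 10, sell 317: 317/436 × $8,997.43 → $6,541.70
Jul 11, sell 62: 62/119 × $2,455.73 → $1,279.45
Total COGS = $13,070.07 + $6,541.70 + $1,279.45 = $20,891.22
Ending inventory (cost pool remaining) = $1,176.28
Check: goods available $22,067.50 = COGS $20,891.22 + ending $1,176.28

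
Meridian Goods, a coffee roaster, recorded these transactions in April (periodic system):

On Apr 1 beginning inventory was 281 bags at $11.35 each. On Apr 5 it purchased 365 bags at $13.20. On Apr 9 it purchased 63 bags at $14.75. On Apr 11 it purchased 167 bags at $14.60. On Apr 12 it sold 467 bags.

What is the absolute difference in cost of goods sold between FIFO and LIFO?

FIFO COGS: 281 @ $11.35 + 186 @ $13.20 = $5,644.55
LIFO COGS: 167 @ $14.60 + 63 @ $14.75 + 237 @ $13.20 = $6,495.85
Difference = |$5,644.55 − $6,495.85| = $851.30

$851.30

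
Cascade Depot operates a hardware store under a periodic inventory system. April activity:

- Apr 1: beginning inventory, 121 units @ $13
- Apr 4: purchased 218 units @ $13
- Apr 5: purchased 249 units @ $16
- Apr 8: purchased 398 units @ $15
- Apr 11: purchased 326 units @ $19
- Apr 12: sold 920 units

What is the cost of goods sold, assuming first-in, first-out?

Apr 12, 920 sold [FIFO — oldest first]: 121 @ $13 + 218 @ $13 + 249 @ $16 + 332 @ $15 = $13,371
Ending inventory: 66 @ $15 + 326 @ $19 = $7,184
Check: goods available $20,555 = COGS $13,371 + ending $7,184

COGS = $13,371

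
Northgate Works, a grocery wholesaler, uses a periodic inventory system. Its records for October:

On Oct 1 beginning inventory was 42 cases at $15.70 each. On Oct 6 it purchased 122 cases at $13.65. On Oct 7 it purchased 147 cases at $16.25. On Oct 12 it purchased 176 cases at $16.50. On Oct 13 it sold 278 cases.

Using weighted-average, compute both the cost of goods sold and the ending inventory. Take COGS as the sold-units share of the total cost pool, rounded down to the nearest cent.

Oct 13, sell 278: 278/487 × $7,617.45 → $4,348.35
Ending inventory (cost pool remaining) = $3,269.10

COGS = $4,348.35; ending inventory = $3,269.10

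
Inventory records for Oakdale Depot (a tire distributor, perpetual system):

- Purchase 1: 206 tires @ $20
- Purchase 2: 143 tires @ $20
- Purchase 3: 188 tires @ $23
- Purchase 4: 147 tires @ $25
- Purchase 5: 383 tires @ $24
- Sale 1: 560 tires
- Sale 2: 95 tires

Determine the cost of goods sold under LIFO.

COGS = $15,742

Sale 1 (560) [LIFO — newest first]: 383 @ $24 + 147 @ $25 + 30 @ $23 = $13,557
Sale 2 (95) [LIFO — newest first]: 95 @ $23 = $2,185
Total COGS = $13,557 + $2,185 = $15,742
Ending inventory: 206 @ $20 + 143 @ $20 + 63 @ $23 = $8,429
Check: goods available $24,171 = COGS $15,742 + ending $8,429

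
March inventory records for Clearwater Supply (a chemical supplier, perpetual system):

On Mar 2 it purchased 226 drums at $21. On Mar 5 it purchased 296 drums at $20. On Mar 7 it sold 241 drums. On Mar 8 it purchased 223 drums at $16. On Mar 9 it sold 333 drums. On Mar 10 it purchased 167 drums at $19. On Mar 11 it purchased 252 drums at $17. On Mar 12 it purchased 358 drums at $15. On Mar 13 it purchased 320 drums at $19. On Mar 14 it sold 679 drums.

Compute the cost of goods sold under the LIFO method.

Mar 7, 241 sold [LIFO — newest first]: 241 @ $20 = $4,820
Mar 9, 333 sold [LIFO — newest first]: 223 @ $16 + 55 @ $20 + 55 @ $21 = $5,823
Mar 14, 679 sold [LIFO — newest first]: 320 @ $19 + 358 @ $15 + 1 @ $17 = $11,467
Total COGS = $4,820 + $5,823 + $11,467 = $22,110
Ending inventory: 171 @ $21 + 167 @ $19 + 251 @ $17 = $11,031

COGS = $22,110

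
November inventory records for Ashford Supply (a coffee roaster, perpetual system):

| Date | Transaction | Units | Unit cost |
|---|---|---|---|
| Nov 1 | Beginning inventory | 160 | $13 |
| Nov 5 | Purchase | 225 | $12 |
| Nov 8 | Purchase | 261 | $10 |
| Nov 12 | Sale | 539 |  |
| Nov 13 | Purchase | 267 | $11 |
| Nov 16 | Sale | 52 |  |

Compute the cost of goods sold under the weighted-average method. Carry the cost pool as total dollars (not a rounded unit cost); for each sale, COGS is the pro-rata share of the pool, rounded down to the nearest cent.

COGS = $6,744.49

After Nov 1: 160 on hand, pool $2,080.00 (≈ $13.0000 each)
After Nov 5: 385 on hand, pool $4,780.00 (≈ $12.4156 each)
After Nov 8: 646 on hand, pool $7,390.00 (≈ $11.4396 each)
Nov 12, sell 539: 539/646 × $7,390.00 → $6,165.95
After Nov 13: 374 on hand, pool $4,161.05 (≈ $11.1258 each)
Nov 16, sell 52: 52/374 × $4,161.05 → $578.54
Total COGS = $6,165.95 + $578.54 = $6,744.49
Ending inventory (cost pool remaining) = $3,582.51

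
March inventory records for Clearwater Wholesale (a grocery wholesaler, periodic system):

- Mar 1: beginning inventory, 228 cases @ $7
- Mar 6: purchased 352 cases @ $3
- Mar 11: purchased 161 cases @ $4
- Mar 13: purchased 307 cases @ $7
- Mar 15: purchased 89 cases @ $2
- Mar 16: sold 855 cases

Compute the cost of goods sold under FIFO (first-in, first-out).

Mar 16, 855 sold [FIFO — oldest first]: 228 @ $7 + 352 @ $3 + 161 @ $4 + 114 @ $7 = $4,094
Ending inventory: 193 @ $7 + 89 @ $2 = $1,529
Check: goods available $5,623 = COGS $4,094 + ending $1,529

COGS = $4,094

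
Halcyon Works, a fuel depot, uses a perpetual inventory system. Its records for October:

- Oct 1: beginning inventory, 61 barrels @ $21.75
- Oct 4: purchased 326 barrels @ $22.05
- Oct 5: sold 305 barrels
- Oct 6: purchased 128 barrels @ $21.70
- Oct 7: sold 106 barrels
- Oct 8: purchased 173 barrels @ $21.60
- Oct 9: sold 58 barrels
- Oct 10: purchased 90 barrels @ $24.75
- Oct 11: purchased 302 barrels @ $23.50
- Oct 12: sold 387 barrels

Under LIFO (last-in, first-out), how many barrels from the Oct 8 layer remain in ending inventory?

Oct 5, 305 sold [LIFO — newest first]: 305 @ $22.05 = $6,725.25
Oct 7, 106 sold [LIFO — newest first]: 106 @ $21.70 = $2,300.20
Oct 9, 58 sold [LIFO — newest first]: 58 @ $21.60 = $1,252.80
Oct 12, 387 sold [LIFO — newest first]: 302 @ $23.50 + 85 @ $24.75 = $9,200.75
Total COGS = $6,725.25 + $2,300.20 + $1,252.80 + $9,200.75 = $19,479.00
Ending inventory: 61 @ $21.75 + 21 @ $22.05 + 22 @ $21.70 + 115 @ $21.60 + 5 @ $24.75 = $4,874.95

115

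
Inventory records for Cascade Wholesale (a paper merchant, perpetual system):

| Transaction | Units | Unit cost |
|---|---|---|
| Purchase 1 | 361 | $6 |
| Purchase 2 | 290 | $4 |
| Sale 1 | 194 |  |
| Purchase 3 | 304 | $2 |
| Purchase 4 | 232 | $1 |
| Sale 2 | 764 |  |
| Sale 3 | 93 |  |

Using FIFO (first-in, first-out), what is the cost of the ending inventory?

Ending inventory = $136

Sale 1 (194) [FIFO — oldest first]: 194 @ $6 = $1,164
Sale 2 (764) [FIFO — oldest first]: 167 @ $6 + 290 @ $4 + 304 @ $2 + 3 @ $1 = $2,773
Sale 3 (93) [FIFO — oldest first]: 93 @ $1 = $93
Total COGS = $1,164 + $2,773 + $93 = $4,030
Ending inventory: 136 @ $1 = $136
Check: goods available $4,166 = COGS $4,030 + ending $136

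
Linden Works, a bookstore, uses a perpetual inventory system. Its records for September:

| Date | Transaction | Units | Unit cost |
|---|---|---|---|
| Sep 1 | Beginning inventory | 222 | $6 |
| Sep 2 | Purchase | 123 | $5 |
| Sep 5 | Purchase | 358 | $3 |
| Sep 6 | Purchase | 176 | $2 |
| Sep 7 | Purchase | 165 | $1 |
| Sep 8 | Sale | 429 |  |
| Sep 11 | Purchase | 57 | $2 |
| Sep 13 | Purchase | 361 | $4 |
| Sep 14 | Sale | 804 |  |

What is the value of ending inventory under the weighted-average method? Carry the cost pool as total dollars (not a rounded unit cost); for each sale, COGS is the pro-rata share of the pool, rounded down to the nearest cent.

Ending inventory = $807.42

After Sep 1: 222 on hand, pool $1,332.00 (≈ $6.0000 each)
After Sep 2: 345 on hand, pool $1,947.00 (≈ $5.6435 each)
After Sep 5: 703 on hand, pool $3,021.00 (≈ $4.2973 each)
After Sep 6: 879 on hand, pool $3,373.00 (≈ $3.8373 each)
After Sep 7: 1044 on hand, pool $3,538.00 (≈ $3.3889 each)
Sep 8, sell 429: 429/1044 × $3,538.00 → $1,453.83
After Sep 11: 672 on hand, pool $2,198.17 (≈ $3.2711 each)
After Sep 13: 1033 on hand, pool $3,642.17 (≈ $3.5258 each)
Sep 14, sell 804: 804/1033 × $3,642.17 → $2,834.75
Total COGS = $1,453.83 + $2,834.75 = $4,288.58
Ending inventory (cost pool remaining) = $807.42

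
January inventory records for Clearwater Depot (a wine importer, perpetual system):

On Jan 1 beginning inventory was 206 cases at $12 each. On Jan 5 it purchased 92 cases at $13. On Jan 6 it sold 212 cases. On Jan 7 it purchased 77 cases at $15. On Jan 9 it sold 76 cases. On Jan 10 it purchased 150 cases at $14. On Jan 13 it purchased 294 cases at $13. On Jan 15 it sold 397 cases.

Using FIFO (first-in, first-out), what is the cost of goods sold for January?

COGS = $9,003

Jan 6, 212 sold [FIFO — oldest first]: 206 @ $12 + 6 @ $13 = $2,550
Jan 9, 76 sold [FIFO — oldest first]: 76 @ $13 = $988
Jan 15, 397 sold [FIFO — oldest first]: 10 @ $13 + 77 @ $15 + 150 @ $14 + 160 @ $13 = $5,465
Total COGS = $2,550 + $988 + $5,465 = $9,003
Ending inventory: 134 @ $13 = $1,742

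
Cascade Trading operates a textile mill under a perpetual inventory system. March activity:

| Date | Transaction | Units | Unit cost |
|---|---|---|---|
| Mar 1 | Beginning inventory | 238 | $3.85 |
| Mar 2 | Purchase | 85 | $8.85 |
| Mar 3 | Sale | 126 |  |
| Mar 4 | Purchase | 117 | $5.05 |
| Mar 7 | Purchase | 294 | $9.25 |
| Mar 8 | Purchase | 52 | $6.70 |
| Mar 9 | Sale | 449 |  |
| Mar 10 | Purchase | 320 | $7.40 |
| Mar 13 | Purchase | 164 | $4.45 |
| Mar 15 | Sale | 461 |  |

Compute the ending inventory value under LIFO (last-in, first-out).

Mar 3, 126 sold [LIFO — newest first]: 85 @ $8.85 + 41 @ $3.85 = $910.10
Mar 9, 449 sold [LIFO — newest first]: 52 @ $6.70 + 294 @ $9.25 + 103 @ $5.05 = $3,588.05
Mar 15, 461 sold [LIFO — newest first]: 164 @ $4.45 + 297 @ $7.40 = $2,927.60
Total COGS = $910.10 + $3,588.05 + $2,927.60 = $7,425.75
Ending inventory: 197 @ $3.85 + 14 @ $5.05 + 23 @ $7.40 = $999.35

Ending inventory = $999.35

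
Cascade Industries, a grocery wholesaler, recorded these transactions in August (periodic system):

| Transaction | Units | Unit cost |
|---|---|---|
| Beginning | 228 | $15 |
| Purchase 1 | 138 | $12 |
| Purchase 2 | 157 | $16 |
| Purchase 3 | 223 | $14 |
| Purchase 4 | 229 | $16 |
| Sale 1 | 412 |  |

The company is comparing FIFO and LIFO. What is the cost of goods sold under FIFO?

COGS = $5,812

FIFO COGS: 228 @ $15 + 138 @ $12 + 46 @ $16 = $5,812
LIFO COGS: 229 @ $16 + 183 @ $14 = $6,226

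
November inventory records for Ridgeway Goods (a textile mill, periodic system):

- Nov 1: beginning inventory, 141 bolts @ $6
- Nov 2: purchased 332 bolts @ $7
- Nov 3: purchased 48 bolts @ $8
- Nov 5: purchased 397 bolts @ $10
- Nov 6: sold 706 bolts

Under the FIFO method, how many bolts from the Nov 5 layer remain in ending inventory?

212

Nov 6, 706 sold [FIFO — oldest first]: 141 @ $6 + 332 @ $7 + 48 @ $8 + 185 @ $10 = $5,404
Ending inventory: 212 @ $10 = $2,120
Check: goods available $7,524 = COGS $5,404 + ending $2,120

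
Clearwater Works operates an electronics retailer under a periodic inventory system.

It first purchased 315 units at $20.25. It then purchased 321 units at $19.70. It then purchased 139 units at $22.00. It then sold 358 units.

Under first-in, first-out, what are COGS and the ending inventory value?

COGS = $7,225.85; ending inventory = $8,534.60

Sale 1 (358) [FIFO — oldest first]: 315 @ $20.25 + 43 @ $19.70 = $7,225.85
Ending inventory: 278 @ $19.70 + 139 @ $22.00 = $8,534.60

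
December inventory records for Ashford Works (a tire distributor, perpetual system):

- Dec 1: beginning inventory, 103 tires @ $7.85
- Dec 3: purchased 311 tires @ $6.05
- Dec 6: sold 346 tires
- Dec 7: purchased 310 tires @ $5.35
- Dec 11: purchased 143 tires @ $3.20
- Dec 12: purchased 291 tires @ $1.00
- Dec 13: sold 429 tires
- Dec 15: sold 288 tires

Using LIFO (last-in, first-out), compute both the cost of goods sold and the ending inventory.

COGS = $4,418.95; ending inventory = $678.25

Dec 6, 346 sold [LIFO — newest first]: 311 @ $6.05 + 35 @ $7.85 = $2,156.30
Dec 13, 429 sold [LIFO — newest first]: 291 @ $1.00 + 138 @ $3.20 = $732.60
Dec 15, 288 sold [LIFO — newest first]: 5 @ $3.20 + 283 @ $5.35 = $1,530.05
Total COGS = $2,156.30 + $732.60 + $1,530.05 = $4,418.95
Ending inventory: 68 @ $7.85 + 27 @ $5.35 = $678.25
Check: goods available $5,097.20 = COGS $4,418.95 + ending $678.25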